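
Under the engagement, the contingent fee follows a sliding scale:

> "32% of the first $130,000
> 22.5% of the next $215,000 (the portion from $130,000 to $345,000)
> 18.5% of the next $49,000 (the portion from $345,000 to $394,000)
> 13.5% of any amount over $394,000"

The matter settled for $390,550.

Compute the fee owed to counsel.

First $130,000 at 32% = $41,600.00
Next $215,000 at 22.5% = $48,375.00
Remaining $45,550 at 18.5% = $8,426.75
Fee: $41,600.00 + $48,375.00 + $8,426.75 = $98,401.75

$98,401.75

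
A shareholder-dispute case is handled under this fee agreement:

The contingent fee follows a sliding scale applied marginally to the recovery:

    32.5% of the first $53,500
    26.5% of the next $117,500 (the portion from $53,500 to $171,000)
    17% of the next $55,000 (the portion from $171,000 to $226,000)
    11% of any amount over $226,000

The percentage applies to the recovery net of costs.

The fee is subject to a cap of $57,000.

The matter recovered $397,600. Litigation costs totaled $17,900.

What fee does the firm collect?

Fee base (net of costs): $397,600 − $17,900 = $379,700
First $53,500 at 32.5% = $17,387.50
Next $117,500 at 26.5% = $31,137.50
Next $55,000 at 17% = $9,350.00
Remaining $153,700 at 11% = $16,907.00
Fee: $17,387.50 + $31,137.50 + $9,350.00 + $16,907.00 = $74,782.00
$74,782.00 exceeds the $57,000 cap, so the fee is capped at $57,000.00.

$57,000.00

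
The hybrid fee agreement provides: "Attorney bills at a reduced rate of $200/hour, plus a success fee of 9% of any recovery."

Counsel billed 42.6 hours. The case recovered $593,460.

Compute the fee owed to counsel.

Hourly: 42.6 × $200 = $8,520.00
Success fee: 9% of $593,460 = $53,411.40
Total: $8,520.00 + $53,411.40 = $61,931.40

$61,931.40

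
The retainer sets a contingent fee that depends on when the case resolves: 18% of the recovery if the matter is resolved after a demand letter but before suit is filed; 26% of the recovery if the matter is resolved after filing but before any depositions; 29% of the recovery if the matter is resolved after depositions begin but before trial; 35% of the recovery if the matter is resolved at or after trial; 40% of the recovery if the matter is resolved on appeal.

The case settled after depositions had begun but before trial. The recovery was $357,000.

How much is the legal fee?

The matter settled after depositions had begun but before trial, so the 29% rate applies.
$357,000 × 29% = $103,530.00

$103,530.00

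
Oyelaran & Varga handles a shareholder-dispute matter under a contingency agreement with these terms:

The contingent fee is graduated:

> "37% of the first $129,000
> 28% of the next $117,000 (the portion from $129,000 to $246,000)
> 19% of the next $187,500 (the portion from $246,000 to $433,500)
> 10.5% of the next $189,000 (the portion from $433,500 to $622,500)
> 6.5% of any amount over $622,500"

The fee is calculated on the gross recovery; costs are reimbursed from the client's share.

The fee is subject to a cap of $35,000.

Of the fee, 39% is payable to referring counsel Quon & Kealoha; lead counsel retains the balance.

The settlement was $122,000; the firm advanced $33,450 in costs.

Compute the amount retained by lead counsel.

Fee base is the gross recovery, $122,000; costs are reimbursed separately.
First $122,000 at 37% = $45,140.00
$45,140.00 exceeds the $35,000 cap, so the fee is capped at $35,000.00.
Referral share: 39% of $35,000.00 = $13,650.00; lead counsel retains $35,000.00 − $13,650.00 = $21,350.00.

$21,350.00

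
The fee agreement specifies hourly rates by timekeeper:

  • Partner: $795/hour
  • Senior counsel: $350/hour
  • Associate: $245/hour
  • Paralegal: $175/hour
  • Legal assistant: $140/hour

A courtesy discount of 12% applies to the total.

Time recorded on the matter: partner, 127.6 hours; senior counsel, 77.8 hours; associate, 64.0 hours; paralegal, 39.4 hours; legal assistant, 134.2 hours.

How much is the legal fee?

$149,630.80

Partner: 127.6 × $795 = $101,442.00
Senior counsel: 77.8 × $350 = $27,230.00
Associate: 64.0 × $245 = $15,680.00
Paralegal: 39.4 × $175 = $6,895.00
Legal assistant: 134.2 × $140 = $18,788.00
Subtotal: $170,035.00
Less 12% discount: −$20,404.20
Total: $170,035.00 − $20,404.20 = $149,630.80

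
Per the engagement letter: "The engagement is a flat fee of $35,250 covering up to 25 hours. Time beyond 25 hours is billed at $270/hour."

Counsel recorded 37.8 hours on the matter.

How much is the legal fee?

Flat fee: $35,250.00
Excess hours: 37.8 − 25 = 12.8
Overrun: 12.8 × $270 = $3,456.00
Total: $35,250.00 + $3,456.00 = $38,706.00

$38,706.00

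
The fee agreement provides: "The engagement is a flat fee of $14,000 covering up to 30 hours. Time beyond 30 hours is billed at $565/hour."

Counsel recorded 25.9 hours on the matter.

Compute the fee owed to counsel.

25.9 hours is within the 30-hour scope; only the flat fee applies.

$14,000.00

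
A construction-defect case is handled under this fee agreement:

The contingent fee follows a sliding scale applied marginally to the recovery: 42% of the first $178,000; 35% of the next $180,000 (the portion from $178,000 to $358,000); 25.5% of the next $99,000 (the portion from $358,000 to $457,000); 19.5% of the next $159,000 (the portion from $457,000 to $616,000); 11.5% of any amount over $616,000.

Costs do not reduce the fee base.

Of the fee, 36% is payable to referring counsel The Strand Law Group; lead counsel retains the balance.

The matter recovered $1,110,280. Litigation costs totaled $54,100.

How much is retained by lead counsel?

$160,545.41

Fee base is the gross recovery, $1,110,280; costs are reimbursed separately.
First $178,000 at 42% = $74,760.00
Next $180,000 at 35% = $63,000.00
Next $99,000 at 25.5% = $25,245.00
Next $159,000 at 19.5% = $31,005.00
Remaining $494,280 at 11.5% = $56,842.20
Fee: $74,760.00 + $63,000.00 + $25,245.00 + $31,005.00 + $56,842.20 = $250,852.20
Referral share: 36% of $250,852.20 = $90,306.79; lead counsel retains $250,852.20 − $90,306.79 = $160,545.41.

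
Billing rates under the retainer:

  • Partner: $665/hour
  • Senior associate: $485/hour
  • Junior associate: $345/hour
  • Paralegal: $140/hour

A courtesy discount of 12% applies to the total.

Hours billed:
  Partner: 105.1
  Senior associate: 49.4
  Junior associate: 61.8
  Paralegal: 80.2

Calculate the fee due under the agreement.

$111,231.56

Partner: 105.1 × $665 = $69,891.50
Senior associate: 49.4 × $485 = $23,959.00
Junior associate: 61.8 × $345 = $21,321.00
Paralegal: 80.2 × $140 = $11,228.00
Subtotal: $126,399.50
Less 12% discount: −$15,167.94
Total: $126,399.50 − $15,167.94 = $111,231.56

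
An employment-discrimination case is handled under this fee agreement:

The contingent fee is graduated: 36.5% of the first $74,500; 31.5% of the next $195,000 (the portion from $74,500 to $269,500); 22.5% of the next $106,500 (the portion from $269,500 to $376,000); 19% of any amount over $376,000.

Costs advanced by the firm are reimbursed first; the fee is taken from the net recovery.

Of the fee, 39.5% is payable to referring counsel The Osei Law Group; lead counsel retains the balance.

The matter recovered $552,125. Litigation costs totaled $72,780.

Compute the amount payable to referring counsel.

$52,225.14

Fee base (net of costs): $552,125 − $72,780 = $479,345
First $74,500 at 36.5% = $27,192.50
Next $195,000 at 31.5% = $61,425.00
Next $106,500 at 22.5% = $23,962.50
Remaining $103,345 at 19% = $19,635.55
Fee: $27,192.50 + $61,425.00 + $23,962.50 + $19,635.55 = $132,215.55
Referral share: 39.5% of $132,215.55 = $52,225.14; lead counsel retains $132,215.55 − $52,225.14 = $79,990.41.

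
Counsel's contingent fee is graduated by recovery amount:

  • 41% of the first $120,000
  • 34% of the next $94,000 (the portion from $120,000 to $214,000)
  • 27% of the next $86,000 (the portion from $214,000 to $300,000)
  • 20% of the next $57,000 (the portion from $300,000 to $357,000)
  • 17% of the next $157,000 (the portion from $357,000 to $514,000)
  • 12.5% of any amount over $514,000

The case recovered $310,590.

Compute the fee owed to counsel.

First $120,000 at 41% = $49,200.00
Next $94,000 at 34% = $31,960.00
Next $86,000 at 27% = $23,220.00
Remaining $10,590 at 20% = $2,118.00
Fee: $49,200.00 + $31,960.00 + $23,220.00 + $2,118.00 = $106,498.00

$106,498.00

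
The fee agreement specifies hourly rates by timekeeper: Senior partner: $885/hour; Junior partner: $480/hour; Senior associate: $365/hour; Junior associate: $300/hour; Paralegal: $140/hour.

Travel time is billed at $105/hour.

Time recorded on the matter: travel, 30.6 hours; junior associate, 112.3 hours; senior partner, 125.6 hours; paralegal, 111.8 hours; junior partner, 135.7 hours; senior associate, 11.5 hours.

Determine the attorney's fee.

Senior partner: 125.6 × $885 = $111,156.00
Junior partner: 135.7 × $480 = $65,136.00
Senior associate: 11.5 × $365 = $4,197.50
Junior associate: 112.3 × $300 = $33,690.00
Paralegal: 111.8 × $140 = $15,652.00
Subtotal: $111,156.00 + $65,136.00 + $4,197.50 + $33,690.00 + $15,652.00 = $229,831.50
Travel: 30.6 × $105 = $3,213.00
Total: $229,831.50 + $3,213.00 = $233,044.50

$233,044.50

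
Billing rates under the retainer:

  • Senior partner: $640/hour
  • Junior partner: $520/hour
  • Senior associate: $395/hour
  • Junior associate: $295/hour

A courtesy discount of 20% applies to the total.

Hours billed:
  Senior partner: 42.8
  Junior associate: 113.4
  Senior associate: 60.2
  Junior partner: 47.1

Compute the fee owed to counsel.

$87,292.80

Senior partner: 42.8 × $640 = $27,392.00
Junior partner: 47.1 × $520 = $24,492.00
Senior associate: 60.2 × $395 = $23,779.00
Junior associate: 113.4 × $295 = $33,453.00
Subtotal: $109,116.00
Less 20% discount: −$21,823.20
Total: $109,116.00 − $21,823.20 = $87,292.80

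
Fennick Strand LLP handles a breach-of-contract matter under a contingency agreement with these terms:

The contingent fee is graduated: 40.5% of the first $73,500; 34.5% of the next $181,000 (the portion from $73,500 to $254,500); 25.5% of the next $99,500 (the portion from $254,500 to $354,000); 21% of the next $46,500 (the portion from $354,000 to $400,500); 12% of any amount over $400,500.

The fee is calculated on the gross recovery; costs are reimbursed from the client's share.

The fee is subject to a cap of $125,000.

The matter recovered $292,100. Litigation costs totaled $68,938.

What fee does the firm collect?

Fee base is the gross recovery, $292,100; costs are reimbursed separately.
First $73,500 at 40.5% = $29,767.50
Next $181,000 at 34.5% = $62,445.00
Remaining $37,600 at 25.5% = $9,588.00
Fee: $29,767.50 + $62,445.00 + $9,588.00 = $101,800.50
$101,800.50 is under the $125,000 cap.

$101,800.50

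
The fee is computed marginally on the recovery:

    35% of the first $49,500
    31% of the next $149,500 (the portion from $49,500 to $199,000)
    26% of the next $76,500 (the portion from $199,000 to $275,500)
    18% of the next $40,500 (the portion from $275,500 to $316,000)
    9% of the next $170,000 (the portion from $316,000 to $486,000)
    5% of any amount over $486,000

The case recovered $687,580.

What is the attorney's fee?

First $49,500 at 35% = $17,325.00
Next $149,500 at 31% = $46,345.00
Next $76,500 at 26% = $19,890.00
Next $40,500 at 18% = $7,290.00
Next $170,000 at 9% = $15,300.00
Remaining $201,580 at 5% = $10,079.00
Fee: $17,325.00 + $46,345.00 + $19,890.00 + $7,290.00 + $15,300.00 + $10,079.00 = $116,229.00

$116,229.00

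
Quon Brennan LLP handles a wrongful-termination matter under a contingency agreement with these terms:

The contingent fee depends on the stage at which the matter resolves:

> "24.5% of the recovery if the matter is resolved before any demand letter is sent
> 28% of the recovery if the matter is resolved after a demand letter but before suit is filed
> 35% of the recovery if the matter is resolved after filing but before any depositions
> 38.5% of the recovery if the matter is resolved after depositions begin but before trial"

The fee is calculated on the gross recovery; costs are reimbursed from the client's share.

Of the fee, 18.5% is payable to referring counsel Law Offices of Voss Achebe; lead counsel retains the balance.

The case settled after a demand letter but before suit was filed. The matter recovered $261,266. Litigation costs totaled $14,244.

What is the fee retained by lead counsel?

Fee base is the gross recovery, $261,266; costs are reimbursed separately.
The matter settled after a demand letter but before suit was filed, so the 28% rate applies.
$261,266 × 28% = $73,154.48
Referral share: 18.5% of $73,154.48 = $13,533.58; lead counsel retains $73,154.48 − $13,533.58 = $59,620.90.

$59,620.90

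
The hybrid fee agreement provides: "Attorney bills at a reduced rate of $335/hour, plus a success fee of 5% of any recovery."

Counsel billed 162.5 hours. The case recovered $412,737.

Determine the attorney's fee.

Hourly: 162.5 × $335 = $54,437.50
Success fee: 5% of $412,737 = $20,636.85
Total: $54,437.50 + $20,636.85 = $75,074.35

$75,074.35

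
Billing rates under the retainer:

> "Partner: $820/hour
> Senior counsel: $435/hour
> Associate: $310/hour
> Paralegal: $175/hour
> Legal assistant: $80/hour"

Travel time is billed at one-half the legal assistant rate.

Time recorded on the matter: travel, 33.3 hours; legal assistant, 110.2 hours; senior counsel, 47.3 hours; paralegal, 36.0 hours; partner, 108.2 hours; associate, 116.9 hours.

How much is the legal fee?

Partner: 108.2 × $820 = $88,724.00
Senior counsel: 47.3 × $435 = $20,575.50
Associate: 116.9 × $310 = $36,239.00
Paralegal: 36.0 × $175 = $6,300.00
Legal assistant: 110.2 × $80 = $8,816.00
Subtotal: $88,724.00 + $20,575.50 + $36,239.00 + $6,300.00 + $8,816.00 = $160,654.50
Travel: 33.3 × ($80 ÷ 2) = 33.3 × $40.00 = $1,332.00
Total: $160,654.50 + $1,332.00 = $161,986.50

$161,986.50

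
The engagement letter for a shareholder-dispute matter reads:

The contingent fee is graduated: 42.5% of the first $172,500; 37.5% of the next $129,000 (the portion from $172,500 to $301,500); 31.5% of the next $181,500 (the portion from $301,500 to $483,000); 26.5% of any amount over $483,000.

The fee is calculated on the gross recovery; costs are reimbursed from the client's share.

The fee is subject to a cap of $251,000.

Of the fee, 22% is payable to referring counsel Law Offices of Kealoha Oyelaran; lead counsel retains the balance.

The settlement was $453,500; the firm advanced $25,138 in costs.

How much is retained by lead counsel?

Fee base is the gross recovery, $453,500; costs are reimbursed separately.
First $172,500 at 42.5% = $73,312.50
Next $129,000 at 37.5% = $48,375.00
Remaining $152,000 at 31.5% = $47,880.00
Fee: $73,312.50 + $48,375.00 + $47,880.00 = $169,567.50
$169,567.50 is under the $251,000 cap.
Referral share: 22% of $169,567.50 = $37,304.85; lead counsel retains $169,567.50 − $37,304.85 = $132,262.65.

$132,262.65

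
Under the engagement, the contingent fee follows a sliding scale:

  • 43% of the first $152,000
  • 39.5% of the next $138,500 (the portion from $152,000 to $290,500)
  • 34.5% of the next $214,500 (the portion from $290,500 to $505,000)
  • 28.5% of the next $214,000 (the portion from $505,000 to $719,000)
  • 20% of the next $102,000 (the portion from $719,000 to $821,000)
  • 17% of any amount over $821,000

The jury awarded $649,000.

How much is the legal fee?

First $152,000 at 43% = $65,360.00
Next $138,500 at 39.5% = $54,707.50
Next $214,500 at 34.5% = $74,002.50
Remaining $144,000 at 28.5% = $41,040.00
Fee: $65,360.00 + $54,707.50 + $74,002.50 + $41,040.00 = $235,110.00

$235,110.00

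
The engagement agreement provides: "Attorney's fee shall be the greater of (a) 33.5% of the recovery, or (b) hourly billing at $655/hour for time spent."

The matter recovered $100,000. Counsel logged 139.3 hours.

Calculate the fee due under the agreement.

(a) 33.5% of $100,000 = $33,500.00
(b) 139.3 × $655 = $91,241.50
The greater is (b): $91,241.50.

$91,241.50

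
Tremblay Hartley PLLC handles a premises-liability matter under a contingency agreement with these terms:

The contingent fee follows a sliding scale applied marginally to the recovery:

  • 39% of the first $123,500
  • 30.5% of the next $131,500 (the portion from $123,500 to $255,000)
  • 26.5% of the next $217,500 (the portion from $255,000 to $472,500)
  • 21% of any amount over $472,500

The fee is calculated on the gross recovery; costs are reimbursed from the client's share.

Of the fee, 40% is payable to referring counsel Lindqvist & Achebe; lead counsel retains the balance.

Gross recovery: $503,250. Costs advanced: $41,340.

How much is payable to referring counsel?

Fee base is the gross recovery, $503,250; costs are reimbursed separately.
First $123,500 at 39% = $48,165.00
Next $131,500 at 30.5% = $40,107.50
Next $217,500 at 26.5% = $57,637.50
Remaining $30,750 at 21% = $6,457.50
Fee: $48,165.00 + $40,107.50 + $57,637.50 + $6,457.50 = $152,367.50
Referral share: 40% of $152,367.50 = $60,947.00; lead counsel retains $152,367.50 − $60,947.00 = $91,420.50.

$60,947.00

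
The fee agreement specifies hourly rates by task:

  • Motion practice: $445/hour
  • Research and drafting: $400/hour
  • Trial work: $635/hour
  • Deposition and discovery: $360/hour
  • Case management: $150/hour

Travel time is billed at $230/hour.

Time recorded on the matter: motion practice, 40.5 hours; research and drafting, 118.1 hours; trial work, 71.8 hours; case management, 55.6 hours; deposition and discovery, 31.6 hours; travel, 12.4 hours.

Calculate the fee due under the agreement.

Motion practice: 40.5 × $445 = $18,022.50
Research and drafting: 118.1 × $400 = $47,240.00
Trial work: 71.8 × $635 = $45,593.00
Deposition and discovery: 31.6 × $360 = $11,376.00
Case management: 55.6 × $150 = $8,340.00
Subtotal: $18,022.50 + $47,240.00 + $45,593.00 + $11,376.00 + $8,340.00 = $130,571.50
Travel: 12.4 × $230 = $2,852.00
Total: $130,571.50 + $2,852.00 = $133,423.50

$133,423.50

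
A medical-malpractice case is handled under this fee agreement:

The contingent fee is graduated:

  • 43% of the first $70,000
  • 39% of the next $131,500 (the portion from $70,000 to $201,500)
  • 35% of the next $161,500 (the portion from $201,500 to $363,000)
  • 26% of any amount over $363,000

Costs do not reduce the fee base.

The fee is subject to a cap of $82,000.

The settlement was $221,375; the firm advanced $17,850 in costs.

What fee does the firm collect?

Fee base is the gross recovery, $221,375; costs are reimbursed separately.
First $70,000 at 43% = $30,100.00
Next $131,500 at 39% = $51,285.00
Remaining $19,875 at 35% = $6,956.25
Fee: $30,100.00 + $51,285.00 + $6,956.25 = $88,341.25
$88,341.25 exceeds the $82,000 cap, so the fee is capped at $82,000.00.

$82,000.00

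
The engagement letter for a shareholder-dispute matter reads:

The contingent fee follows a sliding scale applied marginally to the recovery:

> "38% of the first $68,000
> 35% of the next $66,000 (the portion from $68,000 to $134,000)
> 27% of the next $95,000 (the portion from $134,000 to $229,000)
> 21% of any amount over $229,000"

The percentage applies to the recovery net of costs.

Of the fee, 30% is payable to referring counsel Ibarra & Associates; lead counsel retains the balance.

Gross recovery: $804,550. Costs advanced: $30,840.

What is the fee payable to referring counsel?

$56,693.73

Fee base (net of costs): $804,550 − $30,840 = $773,710
First $68,000 at 38% = $25,840.00
Next $66,000 at 35% = $23,100.00
Next $95,000 at 27% = $25,650.00
Remaining $544,710 at 21% = $114,389.10
Fee: $25,840.00 + $23,100.00 + $25,650.00 + $114,389.10 = $188,979.10
Referral share: 30% of $188,979.10 = $56,693.73; lead counsel retains $188,979.10 − $56,693.73 = $132,285.37.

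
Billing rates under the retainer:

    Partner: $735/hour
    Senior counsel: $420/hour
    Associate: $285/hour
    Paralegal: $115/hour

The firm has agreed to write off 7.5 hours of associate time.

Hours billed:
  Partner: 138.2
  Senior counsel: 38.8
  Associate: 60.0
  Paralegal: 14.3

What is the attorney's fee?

$134,480.00

Partner: 138.2 × $735 = $101,577.00
Senior counsel: 38.8 × $420 = $16,296.00
Associate: 60.0 × $285 = $17,100.00
Paralegal: 14.3 × $115 = $1,644.50
Subtotal: $136,617.50
Write-off: 7.5 × $285 = $2,137.50
Total: $136,617.50 − $2,137.50 = $134,480.00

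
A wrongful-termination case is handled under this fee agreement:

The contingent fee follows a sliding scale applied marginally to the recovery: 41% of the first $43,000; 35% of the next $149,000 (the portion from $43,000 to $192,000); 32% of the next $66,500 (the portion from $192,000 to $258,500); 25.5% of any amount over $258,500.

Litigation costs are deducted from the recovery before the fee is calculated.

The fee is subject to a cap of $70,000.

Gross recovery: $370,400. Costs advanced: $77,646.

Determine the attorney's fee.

$70,000.00

Fee base (net of costs): $370,400 − $77,646 = $292,754
First $43,000 at 41% = $17,630.00
Next $149,000 at 35% = $52,150.00
Next $66,500 at 32% = $21,280.00
Remaining $34,254 at 25.5% = $8,734.77
Fee: $17,630.00 + $52,150.00 + $21,280.00 + $8,734.77 = $99,794.77
$99,794.77 exceeds the $70,000 cap, so the fee is capped at $70,000.00.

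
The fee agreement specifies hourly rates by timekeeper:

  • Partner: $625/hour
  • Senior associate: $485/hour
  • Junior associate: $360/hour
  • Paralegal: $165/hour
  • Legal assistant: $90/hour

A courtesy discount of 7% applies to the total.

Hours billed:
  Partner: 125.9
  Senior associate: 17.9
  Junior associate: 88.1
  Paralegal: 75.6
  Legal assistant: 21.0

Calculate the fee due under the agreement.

$124,107.57

Partner: 125.9 × $625 = $78,687.50
Senior associate: 17.9 × $485 = $8,681.50
Junior associate: 88.1 × $360 = $31,716.00
Paralegal: 75.6 × $165 = $12,474.00
Legal assistant: 21.0 × $90 = $1,890.00
Subtotal: $133,449.00
Less 7% discount: −$9,341.43
Total: $133,449.00 − $9,341.43 = $124,107.57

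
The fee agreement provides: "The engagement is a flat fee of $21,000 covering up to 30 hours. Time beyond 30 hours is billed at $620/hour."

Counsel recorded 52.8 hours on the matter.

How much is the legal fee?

Flat fee: $21,000.00
Excess hours: 52.8 − 30 = 22.8
Overrun: 22.8 × $620 = $14,136.00
Total: $21,000.00 + $14,136.00 = $35,136.00

$35,136.00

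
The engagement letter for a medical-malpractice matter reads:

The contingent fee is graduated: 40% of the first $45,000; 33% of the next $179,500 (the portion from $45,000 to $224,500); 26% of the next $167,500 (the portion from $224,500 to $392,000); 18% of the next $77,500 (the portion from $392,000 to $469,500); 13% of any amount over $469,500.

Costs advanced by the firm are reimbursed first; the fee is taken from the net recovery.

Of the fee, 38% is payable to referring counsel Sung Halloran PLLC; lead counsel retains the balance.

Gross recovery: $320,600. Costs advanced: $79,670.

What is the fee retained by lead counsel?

Fee base (net of costs): $320,600 − $79,670 = $240,930
First $45,000 at 40% = $18,000.00
Next $179,500 at 33% = $59,235.00
Remaining $16,430 at 26% = $4,271.80
Fee: $18,000.00 + $59,235.00 + $4,271.80 = $81,506.80
Referral share: 38% of $81,506.80 = $30,972.58; lead counsel retains $81,506.80 − $30,972.58 = $50,534.22.

$50,534.22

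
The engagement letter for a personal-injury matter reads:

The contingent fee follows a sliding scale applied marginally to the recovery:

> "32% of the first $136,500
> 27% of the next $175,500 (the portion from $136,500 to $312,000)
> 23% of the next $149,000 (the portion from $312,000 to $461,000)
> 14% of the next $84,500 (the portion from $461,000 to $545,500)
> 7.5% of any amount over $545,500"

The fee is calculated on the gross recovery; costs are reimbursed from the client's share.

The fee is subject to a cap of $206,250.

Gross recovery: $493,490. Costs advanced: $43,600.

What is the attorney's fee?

Fee base is the gross recovery, $493,490; costs are reimbursed separately.
First $136,500 at 32% = $43,680.00
Next $175,500 at 27% = $47,385.00
Next $149,000 at 23% = $34,270.00
Remaining $32,490 at 14% = $4,548.60
Fee: $43,680.00 + $47,385.00 + $34,270.00 + $4,548.60 = $129,883.60
$129,883.60 is under the $206,250 cap.

$129,883.60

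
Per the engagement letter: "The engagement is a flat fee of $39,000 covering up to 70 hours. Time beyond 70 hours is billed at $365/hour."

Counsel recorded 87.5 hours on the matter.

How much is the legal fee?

Flat fee: $39,000.00
Excess hours: 87.5 − 70 = 17.5
Overrun: 17.5 × $365 = $6,387.50
Total: $39,000.00 + $6,387.50 = $45,387.50

$45,387.50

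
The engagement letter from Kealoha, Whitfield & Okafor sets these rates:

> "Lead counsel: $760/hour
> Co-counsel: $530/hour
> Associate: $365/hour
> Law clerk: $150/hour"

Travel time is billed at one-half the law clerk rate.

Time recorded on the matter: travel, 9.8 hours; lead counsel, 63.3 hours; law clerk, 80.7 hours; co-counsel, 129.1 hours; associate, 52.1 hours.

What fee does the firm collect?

Lead counsel: 63.3 × $760 = $48,108.00
Co-counsel: 129.1 × $530 = $68,423.00
Associate: 52.1 × $365 = $19,016.50
Law clerk: 80.7 × $150 = $12,105.00
Subtotal: $48,108.00 + $68,423.00 + $19,016.50 + $12,105.00 = $147,652.50
Travel: 9.8 × ($150 ÷ 2) = 9.8 × $75.00 = $735.00
Total: $147,652.50 + $735.00 = $148,387.50

$148,387.50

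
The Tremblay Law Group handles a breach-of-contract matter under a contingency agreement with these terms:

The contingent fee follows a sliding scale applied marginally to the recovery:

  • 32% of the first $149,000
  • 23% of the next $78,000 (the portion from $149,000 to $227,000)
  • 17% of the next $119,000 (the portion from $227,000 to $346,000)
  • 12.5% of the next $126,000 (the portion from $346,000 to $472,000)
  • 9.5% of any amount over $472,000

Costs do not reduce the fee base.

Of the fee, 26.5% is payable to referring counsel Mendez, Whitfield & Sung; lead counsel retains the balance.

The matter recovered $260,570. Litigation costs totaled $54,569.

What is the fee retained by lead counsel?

Fee base is the gross recovery, $260,570; costs are reimbursed separately.
First $149,000 at 32% = $47,680.00
Next $78,000 at 23% = $17,940.00
Remaining $33,570 at 17% = $5,706.90
Fee: $47,680.00 + $17,940.00 + $5,706.90 = $71,326.90
Referral share: 26.5% of $71,326.90 = $18,901.63; lead counsel retains $71,326.90 − $18,901.63 = $52,425.27.

$52,425.27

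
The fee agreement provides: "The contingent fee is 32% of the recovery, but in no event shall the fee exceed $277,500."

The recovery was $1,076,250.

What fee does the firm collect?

32% of $1,076,250 = $344,400.00
That exceeds the $277,500 cap, so the fee is capped at $277,500.

$277,500.00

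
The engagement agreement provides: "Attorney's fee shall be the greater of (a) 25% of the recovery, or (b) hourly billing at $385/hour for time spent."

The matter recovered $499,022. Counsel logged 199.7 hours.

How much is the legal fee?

$124,755.50

(a) 25% of $499,022 = $124,755.50
(b) 199.7 × $385 = $76,884.50
The greater is (a): $124,755.50.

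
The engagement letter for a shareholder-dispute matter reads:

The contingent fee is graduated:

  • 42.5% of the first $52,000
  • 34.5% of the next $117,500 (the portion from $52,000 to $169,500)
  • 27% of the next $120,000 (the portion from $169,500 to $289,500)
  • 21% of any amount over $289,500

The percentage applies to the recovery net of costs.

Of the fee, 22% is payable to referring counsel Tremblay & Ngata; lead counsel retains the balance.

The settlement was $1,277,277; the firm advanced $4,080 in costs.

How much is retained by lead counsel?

$235,258.82

Fee base (net of costs): $1,277,277 − $4,080 = $1,273,197
First $52,000 at 42.5% = $22,100.00
Next $117,500 at 34.5% = $40,537.50
Next $120,000 at 27% = $32,400.00
Remaining $983,697 at 21% = $206,576.37
Fee: $22,100.00 + $40,537.50 + $32,400.00 + $206,576.37 = $301,613.87
Referral share: 22% of $301,613.87 = $66,355.05; lead counsel retains $301,613.87 − $66,355.05 = $235,258.82.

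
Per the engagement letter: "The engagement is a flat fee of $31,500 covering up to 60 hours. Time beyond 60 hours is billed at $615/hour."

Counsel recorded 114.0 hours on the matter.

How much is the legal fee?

Flat fee: $31,500.00
Excess hours: 114.0 − 60 = 54.0
Overrun: 54.0 × $615 = $33,210.00
Total: $31,500.00 + $33,210.00 = $64,710.00

$64,710.00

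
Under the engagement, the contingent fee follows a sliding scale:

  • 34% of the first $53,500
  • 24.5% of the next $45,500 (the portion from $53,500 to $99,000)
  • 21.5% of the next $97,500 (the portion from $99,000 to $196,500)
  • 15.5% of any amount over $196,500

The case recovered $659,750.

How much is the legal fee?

First $53,500 at 34% = $18,190.00
Next $45,500 at 24.5% = $11,147.50
Next $97,500 at 21.5% = $20,962.50
Remaining $463,250 at 15.5% = $71,803.75
Fee: $18,190.00 + $11,147.50 + $20,962.50 + $71,803.75 = $122,103.75

$122,103.75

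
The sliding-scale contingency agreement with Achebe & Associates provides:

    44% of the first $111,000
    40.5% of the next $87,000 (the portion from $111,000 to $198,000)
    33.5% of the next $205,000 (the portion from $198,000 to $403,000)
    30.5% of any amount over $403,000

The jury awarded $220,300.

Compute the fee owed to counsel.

First $111,000 at 44% = $48,840.00
Next $87,000 at 40.5% = $35,235.00
Remaining $22,300 at 33.5% = $7,470.50
Fee: $48,840.00 + $35,235.00 + $7,470.50 = $91,545.50

$91,545.50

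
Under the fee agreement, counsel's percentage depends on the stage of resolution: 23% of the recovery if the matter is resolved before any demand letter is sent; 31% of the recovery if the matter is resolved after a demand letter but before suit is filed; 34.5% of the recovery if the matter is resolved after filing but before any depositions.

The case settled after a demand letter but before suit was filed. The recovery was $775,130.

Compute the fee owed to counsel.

The matter settled after a demand letter but before suit was filed, so the 31% rate applies.
$775,130 × 31% = $240,290.30

$240,290.30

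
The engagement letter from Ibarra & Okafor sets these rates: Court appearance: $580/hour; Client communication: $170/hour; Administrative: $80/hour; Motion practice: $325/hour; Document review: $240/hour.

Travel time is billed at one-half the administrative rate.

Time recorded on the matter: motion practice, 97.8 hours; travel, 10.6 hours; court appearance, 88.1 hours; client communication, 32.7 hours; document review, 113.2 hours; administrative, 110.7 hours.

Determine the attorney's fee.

$124,890.00

Court appearance: 88.1 × $580 = $51,098.00
Client communication: 32.7 × $170 = $5,559.00
Administrative: 110.7 × $80 = $8,856.00
Motion practice: 97.8 × $325 = $31,785.00
Document review: 113.2 × $240 = $27,168.00
Subtotal: $51,098.00 + $5,559.00 + $8,856.00 + $31,785.00 + $27,168.00 = $124,466.00
Travel: 10.6 × ($80 ÷ 2) = 10.6 × $40.00 = $424.00
Total: $124,466.00 + $424.00 = $124,890.00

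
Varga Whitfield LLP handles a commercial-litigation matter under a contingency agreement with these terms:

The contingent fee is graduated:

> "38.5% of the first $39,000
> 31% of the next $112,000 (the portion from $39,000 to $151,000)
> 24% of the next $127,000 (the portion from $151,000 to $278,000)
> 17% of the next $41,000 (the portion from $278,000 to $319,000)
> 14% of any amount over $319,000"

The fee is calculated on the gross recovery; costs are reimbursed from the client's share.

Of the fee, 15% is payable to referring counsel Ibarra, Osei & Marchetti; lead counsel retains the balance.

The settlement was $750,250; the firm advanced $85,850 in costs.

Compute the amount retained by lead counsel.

Fee base is the gross recovery, $750,250; costs are reimbursed separately.
First $39,000 at 38.5% = $15,015.00
Next $112,000 at 31% = $34,720.00
Next $127,000 at 24% = $30,480.00
Next $41,000 at 17% = $6,970.00
Remaining $431,250 at 14% = $60,375.00
Fee: $15,015.00 + $34,720.00 + $30,480.00 + $6,970.00 + $60,375.00 = $147,560.00
Referral share: 15% of $147,560.00 = $22,134.00; lead counsel retains $147,560.00 − $22,134.00 = $125,426.00.

$125,426.00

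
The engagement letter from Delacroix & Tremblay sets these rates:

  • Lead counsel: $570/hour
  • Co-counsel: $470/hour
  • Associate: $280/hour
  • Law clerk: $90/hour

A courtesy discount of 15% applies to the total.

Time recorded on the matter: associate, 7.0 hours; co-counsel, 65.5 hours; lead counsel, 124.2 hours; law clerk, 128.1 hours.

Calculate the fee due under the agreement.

$97,807.80

Lead counsel: 124.2 × $570 = $70,794.00
Co-counsel: 65.5 × $470 = $30,785.00
Associate: 7.0 × $280 = $1,960.00
Law clerk: 128.1 × $90 = $11,529.00
Subtotal: $115,068.00
Less 15% discount: −$17,260.20
Total: $115,068.00 − $17,260.20 = $97,807.80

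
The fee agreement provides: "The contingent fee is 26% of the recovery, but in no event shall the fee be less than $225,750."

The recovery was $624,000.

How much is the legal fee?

26% of $624,000 = $162,240.00
That is below the $225,750 minimum, so the minimum applies.

$225,750.00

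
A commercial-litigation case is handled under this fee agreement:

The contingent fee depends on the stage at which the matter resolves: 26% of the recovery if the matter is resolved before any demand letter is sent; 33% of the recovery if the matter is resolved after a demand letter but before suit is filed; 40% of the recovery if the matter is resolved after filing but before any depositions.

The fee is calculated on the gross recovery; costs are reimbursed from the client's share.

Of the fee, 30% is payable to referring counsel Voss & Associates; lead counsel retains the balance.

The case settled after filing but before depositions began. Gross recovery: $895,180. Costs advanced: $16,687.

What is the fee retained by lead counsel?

$250,650.40

Fee base is the gross recovery, $895,180; costs are reimbursed separately.
The matter settled after filing but before depositions began, so the 40% rate applies.
$895,180 × 40% = $358,072.00
Referral share: 30% of $358,072.00 = $107,421.60; lead counsel retains $358,072.00 − $107,421.60 = $250,650.40.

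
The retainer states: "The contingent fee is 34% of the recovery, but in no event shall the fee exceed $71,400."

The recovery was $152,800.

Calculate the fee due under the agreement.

$51,952.00

34% of $152,800 = $51,952.00
That is under the $71,400 cap.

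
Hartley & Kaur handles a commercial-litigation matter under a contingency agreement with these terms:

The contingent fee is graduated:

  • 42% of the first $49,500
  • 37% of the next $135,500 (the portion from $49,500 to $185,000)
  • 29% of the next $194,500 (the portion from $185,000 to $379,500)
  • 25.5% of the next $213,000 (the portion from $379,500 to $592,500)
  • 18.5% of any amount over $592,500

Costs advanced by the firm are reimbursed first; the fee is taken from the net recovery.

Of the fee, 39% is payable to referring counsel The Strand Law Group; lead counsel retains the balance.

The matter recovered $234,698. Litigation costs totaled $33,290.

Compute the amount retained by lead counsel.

$46,166.83

Fee base (net of costs): $234,698 − $33,290 = $201,408
First $49,500 at 42% = $20,790.00
Next $135,500 at 37% = $50,135.00
Remaining $16,408 at 29% = $4,758.32
Fee: $20,790.00 + $50,135.00 + $4,758.32 = $75,683.32
Referral share: 39% of $75,683.32 = $29,516.49; lead counsel retains $75,683.32 − $29,516.49 = $46,166.83.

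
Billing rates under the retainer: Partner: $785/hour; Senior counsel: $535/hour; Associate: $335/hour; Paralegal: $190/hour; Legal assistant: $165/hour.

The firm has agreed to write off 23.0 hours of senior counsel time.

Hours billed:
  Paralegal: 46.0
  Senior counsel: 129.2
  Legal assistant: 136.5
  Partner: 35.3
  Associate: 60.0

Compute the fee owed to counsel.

Partner: 35.3 × $785 = $27,710.50
Senior counsel: 129.2 × $535 = $69,122.00
Associate: 60.0 × $335 = $20,100.00
Paralegal: 46.0 × $190 = $8,740.00
Legal assistant: 136.5 × $165 = $22,522.50
Subtotal: $148,195.00
Write-off: 23.0 × $535 = $12,305.00
Total: $148,195.00 − $12,305.00 = $135,890.00

$135,890.00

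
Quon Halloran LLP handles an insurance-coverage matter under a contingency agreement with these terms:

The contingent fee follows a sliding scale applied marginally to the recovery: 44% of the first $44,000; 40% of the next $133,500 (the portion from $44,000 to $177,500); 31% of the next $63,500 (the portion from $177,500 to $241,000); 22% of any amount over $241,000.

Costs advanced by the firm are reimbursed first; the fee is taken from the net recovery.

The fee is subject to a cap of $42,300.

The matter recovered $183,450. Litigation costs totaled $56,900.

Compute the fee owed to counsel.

Fee base (net of costs): $183,450 − $56,900 = $126,550
First $44,000 at 44% = $19,360.00
Remaining $82,550 at 40% = $33,020.00
Fee: $19,360.00 + $33,020.00 = $52,380.00
$52,380.00 exceeds the $42,300 cap, so the fee is capped at $42,300.00.

$42,300.00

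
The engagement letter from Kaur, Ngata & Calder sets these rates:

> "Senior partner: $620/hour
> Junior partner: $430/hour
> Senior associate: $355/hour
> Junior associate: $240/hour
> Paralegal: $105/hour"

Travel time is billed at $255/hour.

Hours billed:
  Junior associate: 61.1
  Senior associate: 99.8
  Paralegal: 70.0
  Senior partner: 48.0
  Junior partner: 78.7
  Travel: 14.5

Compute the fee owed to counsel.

Senior partner: 48.0 × $620 = $29,760.00
Junior partner: 78.7 × $430 = $33,841.00
Senior associate: 99.8 × $355 = $35,429.00
Junior associate: 61.1 × $240 = $14,664.00
Paralegal: 70.0 × $105 = $7,350.00
Subtotal: $29,760.00 + $33,841.00 + $35,429.00 + $14,664.00 + $7,350.00 = $121,044.00
Travel: 14.5 × $255 = $3,697.50
Total: $121,044.00 + $3,697.50 = $124,741.50

$124,741.50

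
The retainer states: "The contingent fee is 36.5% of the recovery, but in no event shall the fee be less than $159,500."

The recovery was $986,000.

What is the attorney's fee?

$359,890.00

36.5% of $986,000 = $359,890.00
That exceeds the $159,500 minimum.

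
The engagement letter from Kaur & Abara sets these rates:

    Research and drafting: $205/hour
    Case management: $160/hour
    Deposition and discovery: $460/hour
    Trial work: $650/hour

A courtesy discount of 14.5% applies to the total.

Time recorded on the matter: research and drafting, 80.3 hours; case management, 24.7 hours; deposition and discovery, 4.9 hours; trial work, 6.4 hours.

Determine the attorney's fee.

Research and drafting: 80.3 × $205 = $16,461.50
Case management: 24.7 × $160 = $3,952.00
Deposition and discovery: 4.9 × $460 = $2,254.00
Trial work: 6.4 × $650 = $4,160.00
Subtotal: $26,827.50
Less 14.5% discount: −$3,889.99
Total: $26,827.50 − $3,889.99 = $22,937.51

$22,937.51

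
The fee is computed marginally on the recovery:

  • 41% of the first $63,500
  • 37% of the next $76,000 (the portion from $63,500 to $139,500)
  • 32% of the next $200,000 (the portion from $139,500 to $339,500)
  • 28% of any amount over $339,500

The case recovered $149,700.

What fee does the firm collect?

First $63,500 at 41% = $26,035.00
Next $76,000 at 37% = $28,120.00
Remaining $10,200 at 32% = $3,264.00
Fee: $26,035.00 + $28,120.00 + $3,264.00 = $57,419.00

$57,419.00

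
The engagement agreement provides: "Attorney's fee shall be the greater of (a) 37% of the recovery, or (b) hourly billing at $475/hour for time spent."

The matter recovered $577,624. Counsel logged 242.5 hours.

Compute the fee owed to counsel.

$213,720.88

(a) 37% of $577,624 = $213,720.88
(b) 242.5 × $475 = $115,187.50
The greater is (a): $213,720.88.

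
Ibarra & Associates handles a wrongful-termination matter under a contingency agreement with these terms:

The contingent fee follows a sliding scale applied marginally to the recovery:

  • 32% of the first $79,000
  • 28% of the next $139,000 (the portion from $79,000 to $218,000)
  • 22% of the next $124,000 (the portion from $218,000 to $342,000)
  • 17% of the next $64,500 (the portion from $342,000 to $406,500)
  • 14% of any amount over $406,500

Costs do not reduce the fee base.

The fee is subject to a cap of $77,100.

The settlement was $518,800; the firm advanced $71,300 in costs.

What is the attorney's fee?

Fee base is the gross recovery, $518,800; costs are reimbursed separately.
First $79,000 at 32% = $25,280.00
Next $139,000 at 28% = $38,920.00
Next $124,000 at 22% = $27,280.00
Next $64,500 at 17% = $10,965.00
Remaining $112,300 at 14% = $15,722.00
Fee: $25,280.00 + $38,920.00 + $27,280.00 + $10,965.00 + $15,722.00 = $118,167.00
$118,167.00 exceeds the $77,100 cap, so the fee is capped at $77,100.00.

$77,100.00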